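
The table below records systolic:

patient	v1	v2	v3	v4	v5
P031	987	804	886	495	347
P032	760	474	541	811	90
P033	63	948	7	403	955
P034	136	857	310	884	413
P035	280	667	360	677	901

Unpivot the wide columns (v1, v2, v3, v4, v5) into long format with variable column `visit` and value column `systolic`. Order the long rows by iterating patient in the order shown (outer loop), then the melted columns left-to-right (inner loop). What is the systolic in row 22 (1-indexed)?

667

25 rows total (5 × 5). Row 22: index ⌊(22-1)/5⌋ = 4 into patient → P035; (22-1) mod 5 = 1 into the melted columns → v2.
So row 22 is (P035, v2, 667); systolic = 667.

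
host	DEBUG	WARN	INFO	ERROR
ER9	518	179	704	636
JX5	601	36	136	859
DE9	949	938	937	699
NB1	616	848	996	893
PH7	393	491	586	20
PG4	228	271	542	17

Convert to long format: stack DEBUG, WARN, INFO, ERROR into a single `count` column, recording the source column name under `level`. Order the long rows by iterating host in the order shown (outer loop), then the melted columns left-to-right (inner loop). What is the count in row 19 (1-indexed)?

24 rows total (6 × 4). Row 19: index ⌊(19-1)/4⌋ = 4 into host → PH7; (19-1) mod 4 = 2 into the melted columns → INFO.
So row 19 is (PH7, INFO, 586); count = 586.

586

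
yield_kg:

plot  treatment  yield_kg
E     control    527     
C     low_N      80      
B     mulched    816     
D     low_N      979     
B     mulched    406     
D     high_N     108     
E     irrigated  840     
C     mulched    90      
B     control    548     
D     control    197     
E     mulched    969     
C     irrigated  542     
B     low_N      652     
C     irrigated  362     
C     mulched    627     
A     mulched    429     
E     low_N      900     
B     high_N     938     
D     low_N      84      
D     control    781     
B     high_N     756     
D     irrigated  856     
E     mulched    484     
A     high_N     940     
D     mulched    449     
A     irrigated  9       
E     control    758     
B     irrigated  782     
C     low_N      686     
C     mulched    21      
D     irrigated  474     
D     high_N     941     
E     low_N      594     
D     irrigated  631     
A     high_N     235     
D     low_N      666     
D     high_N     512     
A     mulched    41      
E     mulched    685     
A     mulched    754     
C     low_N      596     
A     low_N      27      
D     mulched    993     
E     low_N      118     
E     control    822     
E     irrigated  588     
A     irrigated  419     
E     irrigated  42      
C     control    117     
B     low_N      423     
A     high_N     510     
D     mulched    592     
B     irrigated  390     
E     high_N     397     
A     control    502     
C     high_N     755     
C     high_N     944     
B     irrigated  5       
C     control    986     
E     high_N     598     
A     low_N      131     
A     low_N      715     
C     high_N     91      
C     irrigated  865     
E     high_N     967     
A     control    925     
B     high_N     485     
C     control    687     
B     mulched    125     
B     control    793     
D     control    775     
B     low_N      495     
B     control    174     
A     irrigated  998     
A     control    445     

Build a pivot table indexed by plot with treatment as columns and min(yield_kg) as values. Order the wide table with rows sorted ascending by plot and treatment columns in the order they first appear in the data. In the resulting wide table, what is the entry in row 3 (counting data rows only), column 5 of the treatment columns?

With rows sorted ascending by plot, row 3 is plot=C. treatment columns in first-appearance order: control, low_N, mulched, high_N, irrigated; column 5 is irrigated.
Long rows with plot=C, treatment=irrigated: min(542, 362, 865) = 362.

362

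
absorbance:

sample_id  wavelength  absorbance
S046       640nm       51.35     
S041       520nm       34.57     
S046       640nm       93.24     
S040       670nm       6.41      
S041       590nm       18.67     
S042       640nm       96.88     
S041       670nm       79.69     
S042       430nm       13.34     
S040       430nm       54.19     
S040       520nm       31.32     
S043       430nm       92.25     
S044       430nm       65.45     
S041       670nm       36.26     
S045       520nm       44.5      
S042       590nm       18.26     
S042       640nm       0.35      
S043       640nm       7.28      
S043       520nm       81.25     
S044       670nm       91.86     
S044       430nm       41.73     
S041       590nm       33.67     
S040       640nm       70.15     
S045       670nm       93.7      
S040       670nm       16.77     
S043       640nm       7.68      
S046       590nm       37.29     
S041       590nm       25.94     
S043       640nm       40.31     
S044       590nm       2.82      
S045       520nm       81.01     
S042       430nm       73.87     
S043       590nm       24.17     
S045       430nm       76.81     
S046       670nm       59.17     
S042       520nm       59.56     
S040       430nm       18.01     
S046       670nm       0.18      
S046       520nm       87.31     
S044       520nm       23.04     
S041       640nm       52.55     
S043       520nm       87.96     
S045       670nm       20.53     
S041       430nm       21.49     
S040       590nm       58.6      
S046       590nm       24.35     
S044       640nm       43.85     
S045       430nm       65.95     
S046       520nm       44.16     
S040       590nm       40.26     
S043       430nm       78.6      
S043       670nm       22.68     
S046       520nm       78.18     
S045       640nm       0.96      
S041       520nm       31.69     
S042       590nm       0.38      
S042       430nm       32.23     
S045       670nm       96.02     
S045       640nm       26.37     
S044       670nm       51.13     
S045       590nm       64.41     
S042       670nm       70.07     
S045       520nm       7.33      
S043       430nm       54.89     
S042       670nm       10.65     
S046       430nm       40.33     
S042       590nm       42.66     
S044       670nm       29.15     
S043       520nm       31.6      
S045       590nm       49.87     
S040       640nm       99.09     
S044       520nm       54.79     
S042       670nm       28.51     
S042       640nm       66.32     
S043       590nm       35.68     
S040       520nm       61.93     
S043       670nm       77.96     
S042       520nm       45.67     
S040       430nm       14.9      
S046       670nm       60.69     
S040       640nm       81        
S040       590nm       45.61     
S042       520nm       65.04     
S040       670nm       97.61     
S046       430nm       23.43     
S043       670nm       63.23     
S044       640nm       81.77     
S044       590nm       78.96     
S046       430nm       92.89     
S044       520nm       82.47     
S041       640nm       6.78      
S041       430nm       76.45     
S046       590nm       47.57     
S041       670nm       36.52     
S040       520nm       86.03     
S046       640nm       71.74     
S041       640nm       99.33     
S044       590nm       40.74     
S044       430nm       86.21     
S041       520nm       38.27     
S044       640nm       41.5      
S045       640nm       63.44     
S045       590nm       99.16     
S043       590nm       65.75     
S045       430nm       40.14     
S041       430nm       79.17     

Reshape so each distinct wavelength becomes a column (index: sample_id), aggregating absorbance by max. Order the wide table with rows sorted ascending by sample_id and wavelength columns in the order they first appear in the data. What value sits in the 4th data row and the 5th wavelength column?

With rows sorted ascending by sample_id, row 4 is sample_id=S043. wavelength columns in first-appearance order: 640nm, 520nm, 670nm, 590nm, 430nm; column 5 is 430nm.
Long rows with sample_id=S043, wavelength=430nm: max(92.25, 78.6, 54.89) = 92.25.

92.25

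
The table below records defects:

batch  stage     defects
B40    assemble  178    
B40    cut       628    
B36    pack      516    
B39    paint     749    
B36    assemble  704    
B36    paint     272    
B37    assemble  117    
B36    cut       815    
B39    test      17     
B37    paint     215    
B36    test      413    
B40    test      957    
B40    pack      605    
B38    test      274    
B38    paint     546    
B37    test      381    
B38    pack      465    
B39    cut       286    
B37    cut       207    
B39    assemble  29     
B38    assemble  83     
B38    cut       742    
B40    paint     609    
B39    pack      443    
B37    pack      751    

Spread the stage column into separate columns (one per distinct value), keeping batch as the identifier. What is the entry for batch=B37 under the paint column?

215

Wide layout: rows indexed by batch, columns are the 5 distinct stage values (assemble, cut, pack, paint, test).
Cell (batch=B37, stage=paint) draws from the long row where batch=B37 and stage=paint, which has defects=215.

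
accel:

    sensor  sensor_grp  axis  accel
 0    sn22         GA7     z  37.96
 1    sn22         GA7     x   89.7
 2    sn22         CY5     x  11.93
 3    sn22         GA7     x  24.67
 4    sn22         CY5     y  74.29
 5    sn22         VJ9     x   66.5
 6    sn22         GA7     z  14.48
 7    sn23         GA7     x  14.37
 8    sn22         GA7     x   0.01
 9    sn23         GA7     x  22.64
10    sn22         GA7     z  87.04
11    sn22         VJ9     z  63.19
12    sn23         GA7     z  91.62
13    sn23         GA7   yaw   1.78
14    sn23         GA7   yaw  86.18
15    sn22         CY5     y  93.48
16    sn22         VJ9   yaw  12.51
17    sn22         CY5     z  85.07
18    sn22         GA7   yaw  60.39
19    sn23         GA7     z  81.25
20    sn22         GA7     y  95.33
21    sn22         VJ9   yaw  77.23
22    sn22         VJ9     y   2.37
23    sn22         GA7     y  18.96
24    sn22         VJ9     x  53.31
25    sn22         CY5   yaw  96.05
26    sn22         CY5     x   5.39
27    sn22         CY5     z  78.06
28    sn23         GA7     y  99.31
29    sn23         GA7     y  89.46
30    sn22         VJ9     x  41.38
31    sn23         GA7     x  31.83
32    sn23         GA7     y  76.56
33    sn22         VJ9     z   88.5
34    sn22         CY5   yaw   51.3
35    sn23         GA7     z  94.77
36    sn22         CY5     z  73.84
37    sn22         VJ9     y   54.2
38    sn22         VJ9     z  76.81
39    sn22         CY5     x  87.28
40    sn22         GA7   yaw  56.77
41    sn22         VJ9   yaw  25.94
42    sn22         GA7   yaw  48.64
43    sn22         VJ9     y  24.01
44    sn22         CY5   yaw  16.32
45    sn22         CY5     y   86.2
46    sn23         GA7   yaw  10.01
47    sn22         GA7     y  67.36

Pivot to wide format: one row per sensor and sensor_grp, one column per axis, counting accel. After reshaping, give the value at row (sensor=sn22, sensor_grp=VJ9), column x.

3

Rows with sensor=sn22, sensor_grp=VJ9 and axis=x: accel values are 66.5, 53.31, 41.38.
3 rows match — count = 3.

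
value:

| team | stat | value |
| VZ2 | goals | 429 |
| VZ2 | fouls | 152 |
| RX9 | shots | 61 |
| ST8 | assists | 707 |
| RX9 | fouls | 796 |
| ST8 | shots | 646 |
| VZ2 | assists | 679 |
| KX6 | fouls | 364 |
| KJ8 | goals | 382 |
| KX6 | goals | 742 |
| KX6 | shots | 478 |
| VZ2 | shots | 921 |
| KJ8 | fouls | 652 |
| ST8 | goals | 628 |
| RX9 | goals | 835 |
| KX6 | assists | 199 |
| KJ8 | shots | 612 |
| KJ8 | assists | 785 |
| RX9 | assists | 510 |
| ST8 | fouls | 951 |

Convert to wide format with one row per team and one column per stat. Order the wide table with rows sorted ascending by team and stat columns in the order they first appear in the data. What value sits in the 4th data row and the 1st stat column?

With rows sorted ascending by team, row 4 is team=ST8. stat columns in first-appearance order: goals, fouls, shots, assists; column 1 is goals.
Long rows with team=ST8, stat=goals: value = 628.

628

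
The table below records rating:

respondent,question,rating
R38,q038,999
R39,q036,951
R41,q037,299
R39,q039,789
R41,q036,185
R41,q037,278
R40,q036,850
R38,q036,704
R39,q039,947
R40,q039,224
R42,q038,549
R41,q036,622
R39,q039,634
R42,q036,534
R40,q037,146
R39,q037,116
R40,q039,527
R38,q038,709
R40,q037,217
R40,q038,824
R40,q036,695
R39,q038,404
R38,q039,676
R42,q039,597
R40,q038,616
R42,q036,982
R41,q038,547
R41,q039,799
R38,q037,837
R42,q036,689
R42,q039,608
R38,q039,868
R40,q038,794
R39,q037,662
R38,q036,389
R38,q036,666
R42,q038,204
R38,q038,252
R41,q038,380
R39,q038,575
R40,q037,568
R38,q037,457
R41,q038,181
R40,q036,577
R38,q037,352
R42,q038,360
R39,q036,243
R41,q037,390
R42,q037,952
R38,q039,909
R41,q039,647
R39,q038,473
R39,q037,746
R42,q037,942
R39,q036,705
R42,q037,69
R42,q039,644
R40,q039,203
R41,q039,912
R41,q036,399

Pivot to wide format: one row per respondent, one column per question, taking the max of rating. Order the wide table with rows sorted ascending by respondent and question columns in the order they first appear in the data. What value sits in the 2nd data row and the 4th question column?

947

With rows sorted ascending by respondent, row 2 is respondent=R39. question columns in first-appearance order: q038, q036, q037, q039; column 4 is q039.
Long rows with respondent=R39, question=q039: max(789, 947, 634) = 947.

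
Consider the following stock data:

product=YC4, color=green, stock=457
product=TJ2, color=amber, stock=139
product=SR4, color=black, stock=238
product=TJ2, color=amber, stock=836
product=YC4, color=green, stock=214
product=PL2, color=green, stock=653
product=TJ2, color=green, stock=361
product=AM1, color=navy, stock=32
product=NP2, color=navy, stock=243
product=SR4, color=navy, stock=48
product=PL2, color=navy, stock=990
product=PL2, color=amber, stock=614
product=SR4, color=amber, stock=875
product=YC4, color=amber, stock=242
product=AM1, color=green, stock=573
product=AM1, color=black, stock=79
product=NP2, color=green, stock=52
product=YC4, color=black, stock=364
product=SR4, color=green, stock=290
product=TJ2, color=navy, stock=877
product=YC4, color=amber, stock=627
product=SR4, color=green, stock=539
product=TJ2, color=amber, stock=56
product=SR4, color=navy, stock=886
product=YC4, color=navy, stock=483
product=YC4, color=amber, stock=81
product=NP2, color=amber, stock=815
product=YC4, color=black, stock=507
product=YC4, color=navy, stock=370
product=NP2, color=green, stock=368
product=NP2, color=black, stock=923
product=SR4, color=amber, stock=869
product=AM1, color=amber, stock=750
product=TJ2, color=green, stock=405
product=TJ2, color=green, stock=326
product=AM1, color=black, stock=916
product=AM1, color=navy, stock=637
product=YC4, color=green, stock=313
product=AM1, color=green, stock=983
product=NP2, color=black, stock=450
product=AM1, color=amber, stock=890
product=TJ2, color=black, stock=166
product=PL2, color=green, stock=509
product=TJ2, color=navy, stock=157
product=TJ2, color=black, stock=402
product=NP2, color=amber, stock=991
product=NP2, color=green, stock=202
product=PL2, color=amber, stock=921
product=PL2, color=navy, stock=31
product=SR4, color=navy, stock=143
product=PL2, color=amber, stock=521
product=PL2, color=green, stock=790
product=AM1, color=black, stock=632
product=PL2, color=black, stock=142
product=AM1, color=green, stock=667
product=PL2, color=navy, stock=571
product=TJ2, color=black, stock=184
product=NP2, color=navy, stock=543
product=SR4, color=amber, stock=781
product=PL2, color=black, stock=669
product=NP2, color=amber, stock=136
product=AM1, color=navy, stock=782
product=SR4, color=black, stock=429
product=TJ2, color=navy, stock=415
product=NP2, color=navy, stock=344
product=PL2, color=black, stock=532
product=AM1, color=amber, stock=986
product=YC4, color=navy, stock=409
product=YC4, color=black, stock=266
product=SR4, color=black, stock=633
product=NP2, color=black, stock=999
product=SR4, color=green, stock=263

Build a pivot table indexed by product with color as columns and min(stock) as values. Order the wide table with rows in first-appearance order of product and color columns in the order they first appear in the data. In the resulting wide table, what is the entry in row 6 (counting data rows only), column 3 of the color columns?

With rows in first-appearance order of product, row 6 is product=NP2. color columns in first-appearance order: green, amber, black, navy; column 3 is black.
Long rows with product=NP2, color=black: min(923, 450, 999) = 450.

450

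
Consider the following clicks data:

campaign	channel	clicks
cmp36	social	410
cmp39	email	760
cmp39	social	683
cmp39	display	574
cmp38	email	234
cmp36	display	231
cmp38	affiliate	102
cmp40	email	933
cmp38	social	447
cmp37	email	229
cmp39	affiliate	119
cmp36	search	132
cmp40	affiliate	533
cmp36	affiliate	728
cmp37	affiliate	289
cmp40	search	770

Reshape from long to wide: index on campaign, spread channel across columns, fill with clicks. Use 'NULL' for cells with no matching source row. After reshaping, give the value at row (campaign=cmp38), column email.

234

The long row with campaign=cmp38, channel=email has clicks=234.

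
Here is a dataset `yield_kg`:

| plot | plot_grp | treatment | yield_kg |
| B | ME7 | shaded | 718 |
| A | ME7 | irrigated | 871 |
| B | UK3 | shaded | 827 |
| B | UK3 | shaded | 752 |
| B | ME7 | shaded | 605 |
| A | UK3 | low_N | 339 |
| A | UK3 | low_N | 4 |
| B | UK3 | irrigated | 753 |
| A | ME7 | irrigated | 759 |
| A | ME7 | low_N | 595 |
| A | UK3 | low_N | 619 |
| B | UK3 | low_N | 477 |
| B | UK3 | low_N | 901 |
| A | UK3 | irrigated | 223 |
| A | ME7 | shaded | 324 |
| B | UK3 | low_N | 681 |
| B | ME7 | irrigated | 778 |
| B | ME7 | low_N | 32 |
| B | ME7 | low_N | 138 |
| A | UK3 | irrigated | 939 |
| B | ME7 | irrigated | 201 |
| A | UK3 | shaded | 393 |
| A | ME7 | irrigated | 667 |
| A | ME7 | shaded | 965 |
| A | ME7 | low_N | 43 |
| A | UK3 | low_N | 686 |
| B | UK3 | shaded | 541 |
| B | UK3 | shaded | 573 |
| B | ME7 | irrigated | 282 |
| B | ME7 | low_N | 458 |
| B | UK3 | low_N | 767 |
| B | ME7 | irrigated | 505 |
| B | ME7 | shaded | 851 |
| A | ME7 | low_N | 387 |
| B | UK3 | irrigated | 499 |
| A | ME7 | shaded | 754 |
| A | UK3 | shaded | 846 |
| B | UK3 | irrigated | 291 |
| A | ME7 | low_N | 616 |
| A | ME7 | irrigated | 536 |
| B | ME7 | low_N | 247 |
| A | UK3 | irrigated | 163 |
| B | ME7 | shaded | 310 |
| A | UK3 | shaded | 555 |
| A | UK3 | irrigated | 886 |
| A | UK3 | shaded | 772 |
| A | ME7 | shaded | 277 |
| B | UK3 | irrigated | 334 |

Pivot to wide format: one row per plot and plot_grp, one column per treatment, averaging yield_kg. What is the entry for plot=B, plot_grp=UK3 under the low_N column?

Rows with plot=B, plot_grp=UK3 and treatment=low_N: yield_kg values are 477, 901, 681, 767.
(477 + 901 + 681 + 767) / 4 = 706.50.

706.50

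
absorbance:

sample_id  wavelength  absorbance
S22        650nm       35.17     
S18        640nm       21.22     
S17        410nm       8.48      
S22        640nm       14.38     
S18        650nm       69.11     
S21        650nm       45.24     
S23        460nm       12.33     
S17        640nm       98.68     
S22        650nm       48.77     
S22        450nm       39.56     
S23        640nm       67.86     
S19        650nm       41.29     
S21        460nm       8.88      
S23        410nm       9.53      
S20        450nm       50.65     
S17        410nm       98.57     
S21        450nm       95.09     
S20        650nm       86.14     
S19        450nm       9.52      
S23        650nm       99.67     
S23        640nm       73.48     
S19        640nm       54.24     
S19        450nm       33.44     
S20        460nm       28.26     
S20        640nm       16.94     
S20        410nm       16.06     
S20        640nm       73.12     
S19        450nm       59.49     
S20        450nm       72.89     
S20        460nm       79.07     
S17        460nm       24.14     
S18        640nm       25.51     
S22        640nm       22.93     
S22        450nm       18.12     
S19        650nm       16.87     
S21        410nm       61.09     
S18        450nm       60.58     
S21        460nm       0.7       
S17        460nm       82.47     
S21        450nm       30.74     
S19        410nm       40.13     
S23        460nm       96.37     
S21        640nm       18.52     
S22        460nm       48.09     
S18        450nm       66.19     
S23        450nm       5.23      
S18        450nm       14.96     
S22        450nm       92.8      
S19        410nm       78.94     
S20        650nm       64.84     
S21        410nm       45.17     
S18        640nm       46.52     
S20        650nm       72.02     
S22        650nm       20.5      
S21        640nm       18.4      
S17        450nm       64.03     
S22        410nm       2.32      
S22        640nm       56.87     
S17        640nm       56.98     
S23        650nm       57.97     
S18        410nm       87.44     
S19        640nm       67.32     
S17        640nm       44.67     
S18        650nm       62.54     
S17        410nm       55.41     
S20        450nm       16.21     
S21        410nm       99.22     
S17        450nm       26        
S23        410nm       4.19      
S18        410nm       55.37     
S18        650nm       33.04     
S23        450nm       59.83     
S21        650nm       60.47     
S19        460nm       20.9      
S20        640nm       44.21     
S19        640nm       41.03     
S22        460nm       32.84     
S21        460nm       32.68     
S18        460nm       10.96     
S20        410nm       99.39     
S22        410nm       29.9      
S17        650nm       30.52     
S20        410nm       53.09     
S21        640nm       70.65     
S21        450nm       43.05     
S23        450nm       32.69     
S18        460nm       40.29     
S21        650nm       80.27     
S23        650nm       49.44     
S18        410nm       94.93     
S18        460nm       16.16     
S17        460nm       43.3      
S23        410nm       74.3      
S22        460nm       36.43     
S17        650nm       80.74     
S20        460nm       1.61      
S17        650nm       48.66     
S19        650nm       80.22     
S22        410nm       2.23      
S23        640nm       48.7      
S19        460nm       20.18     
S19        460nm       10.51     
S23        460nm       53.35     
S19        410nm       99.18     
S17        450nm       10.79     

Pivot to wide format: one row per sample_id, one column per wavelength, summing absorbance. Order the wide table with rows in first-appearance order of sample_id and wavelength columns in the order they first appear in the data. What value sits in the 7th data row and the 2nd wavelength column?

With rows in first-appearance order of sample_id, row 7 is sample_id=S20. wavelength columns in first-appearance order: 650nm, 640nm, 410nm, 460nm, 450nm; column 2 is 640nm.
Long rows with sample_id=S20, wavelength=640nm: 16.94 + 73.12 + 44.21 = 134.27.

134.27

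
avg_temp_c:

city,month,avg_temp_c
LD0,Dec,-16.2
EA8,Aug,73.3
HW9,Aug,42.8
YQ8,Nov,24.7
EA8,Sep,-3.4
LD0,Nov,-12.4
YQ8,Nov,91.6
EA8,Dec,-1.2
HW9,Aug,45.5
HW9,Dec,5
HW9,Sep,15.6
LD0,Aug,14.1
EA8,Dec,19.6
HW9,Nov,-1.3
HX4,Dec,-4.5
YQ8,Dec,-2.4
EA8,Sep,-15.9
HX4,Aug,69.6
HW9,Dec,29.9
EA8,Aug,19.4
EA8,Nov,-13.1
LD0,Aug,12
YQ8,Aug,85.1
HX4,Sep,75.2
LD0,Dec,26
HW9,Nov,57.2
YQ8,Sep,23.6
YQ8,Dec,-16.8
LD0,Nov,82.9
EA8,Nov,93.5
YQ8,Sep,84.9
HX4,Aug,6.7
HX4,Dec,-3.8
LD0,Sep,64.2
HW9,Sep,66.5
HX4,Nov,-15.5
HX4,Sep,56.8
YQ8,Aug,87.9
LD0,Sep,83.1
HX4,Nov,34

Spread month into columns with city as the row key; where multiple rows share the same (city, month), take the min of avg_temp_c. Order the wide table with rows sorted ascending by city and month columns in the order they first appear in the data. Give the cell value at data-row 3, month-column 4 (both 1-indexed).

56.8

With rows sorted ascending by city, row 3 is city=HX4. month columns in first-appearance order: Dec, Aug, Nov, Sep; column 4 is Sep.
Long rows with city=HX4, month=Sep: min(75.2, 56.8) = 56.8.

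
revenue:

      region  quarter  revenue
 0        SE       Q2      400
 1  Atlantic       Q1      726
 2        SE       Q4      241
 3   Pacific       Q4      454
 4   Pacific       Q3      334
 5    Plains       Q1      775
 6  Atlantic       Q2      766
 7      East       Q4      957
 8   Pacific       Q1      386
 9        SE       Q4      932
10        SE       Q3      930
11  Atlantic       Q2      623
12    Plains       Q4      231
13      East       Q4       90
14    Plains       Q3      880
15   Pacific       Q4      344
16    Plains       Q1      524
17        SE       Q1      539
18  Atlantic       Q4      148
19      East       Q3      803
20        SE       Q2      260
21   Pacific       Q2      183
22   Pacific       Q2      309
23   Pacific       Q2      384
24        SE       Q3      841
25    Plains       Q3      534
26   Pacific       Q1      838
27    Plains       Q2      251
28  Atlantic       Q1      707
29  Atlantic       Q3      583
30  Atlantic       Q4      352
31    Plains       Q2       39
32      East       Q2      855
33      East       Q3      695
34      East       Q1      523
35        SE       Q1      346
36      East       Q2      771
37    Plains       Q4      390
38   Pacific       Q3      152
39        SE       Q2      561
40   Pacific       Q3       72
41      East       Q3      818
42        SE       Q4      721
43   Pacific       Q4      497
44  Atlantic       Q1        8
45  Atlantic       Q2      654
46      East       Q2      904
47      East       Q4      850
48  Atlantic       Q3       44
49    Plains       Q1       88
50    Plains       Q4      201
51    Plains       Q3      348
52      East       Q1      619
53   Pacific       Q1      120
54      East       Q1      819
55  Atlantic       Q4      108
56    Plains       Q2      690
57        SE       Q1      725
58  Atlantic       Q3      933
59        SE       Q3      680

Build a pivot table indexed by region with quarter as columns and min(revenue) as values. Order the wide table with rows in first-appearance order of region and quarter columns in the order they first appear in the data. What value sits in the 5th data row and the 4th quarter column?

695

With rows in first-appearance order of region, row 5 is region=East. quarter columns in first-appearance order: Q2, Q1, Q4, Q3; column 4 is Q3.
Long rows with region=East, quarter=Q3: min(803, 695, 818) = 695.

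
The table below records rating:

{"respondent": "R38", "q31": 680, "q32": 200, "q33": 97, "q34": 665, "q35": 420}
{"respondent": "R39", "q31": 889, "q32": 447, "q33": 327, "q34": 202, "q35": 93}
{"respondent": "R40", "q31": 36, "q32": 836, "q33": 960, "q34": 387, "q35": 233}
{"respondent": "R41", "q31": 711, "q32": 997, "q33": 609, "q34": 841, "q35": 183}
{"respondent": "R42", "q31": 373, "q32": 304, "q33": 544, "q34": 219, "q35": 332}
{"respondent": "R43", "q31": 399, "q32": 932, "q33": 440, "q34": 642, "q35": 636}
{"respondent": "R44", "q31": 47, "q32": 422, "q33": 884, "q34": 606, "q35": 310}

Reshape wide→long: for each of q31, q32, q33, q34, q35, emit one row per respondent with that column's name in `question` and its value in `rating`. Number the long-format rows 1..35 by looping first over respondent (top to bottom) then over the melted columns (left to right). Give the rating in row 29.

35 rows total (7 × 5). Row 29: index ⌊(29-1)/5⌋ = 5 into respondent → R43; (29-1) mod 5 = 3 into the melted columns → q34.
So row 29 is (R43, q34, 642); rating = 642.

642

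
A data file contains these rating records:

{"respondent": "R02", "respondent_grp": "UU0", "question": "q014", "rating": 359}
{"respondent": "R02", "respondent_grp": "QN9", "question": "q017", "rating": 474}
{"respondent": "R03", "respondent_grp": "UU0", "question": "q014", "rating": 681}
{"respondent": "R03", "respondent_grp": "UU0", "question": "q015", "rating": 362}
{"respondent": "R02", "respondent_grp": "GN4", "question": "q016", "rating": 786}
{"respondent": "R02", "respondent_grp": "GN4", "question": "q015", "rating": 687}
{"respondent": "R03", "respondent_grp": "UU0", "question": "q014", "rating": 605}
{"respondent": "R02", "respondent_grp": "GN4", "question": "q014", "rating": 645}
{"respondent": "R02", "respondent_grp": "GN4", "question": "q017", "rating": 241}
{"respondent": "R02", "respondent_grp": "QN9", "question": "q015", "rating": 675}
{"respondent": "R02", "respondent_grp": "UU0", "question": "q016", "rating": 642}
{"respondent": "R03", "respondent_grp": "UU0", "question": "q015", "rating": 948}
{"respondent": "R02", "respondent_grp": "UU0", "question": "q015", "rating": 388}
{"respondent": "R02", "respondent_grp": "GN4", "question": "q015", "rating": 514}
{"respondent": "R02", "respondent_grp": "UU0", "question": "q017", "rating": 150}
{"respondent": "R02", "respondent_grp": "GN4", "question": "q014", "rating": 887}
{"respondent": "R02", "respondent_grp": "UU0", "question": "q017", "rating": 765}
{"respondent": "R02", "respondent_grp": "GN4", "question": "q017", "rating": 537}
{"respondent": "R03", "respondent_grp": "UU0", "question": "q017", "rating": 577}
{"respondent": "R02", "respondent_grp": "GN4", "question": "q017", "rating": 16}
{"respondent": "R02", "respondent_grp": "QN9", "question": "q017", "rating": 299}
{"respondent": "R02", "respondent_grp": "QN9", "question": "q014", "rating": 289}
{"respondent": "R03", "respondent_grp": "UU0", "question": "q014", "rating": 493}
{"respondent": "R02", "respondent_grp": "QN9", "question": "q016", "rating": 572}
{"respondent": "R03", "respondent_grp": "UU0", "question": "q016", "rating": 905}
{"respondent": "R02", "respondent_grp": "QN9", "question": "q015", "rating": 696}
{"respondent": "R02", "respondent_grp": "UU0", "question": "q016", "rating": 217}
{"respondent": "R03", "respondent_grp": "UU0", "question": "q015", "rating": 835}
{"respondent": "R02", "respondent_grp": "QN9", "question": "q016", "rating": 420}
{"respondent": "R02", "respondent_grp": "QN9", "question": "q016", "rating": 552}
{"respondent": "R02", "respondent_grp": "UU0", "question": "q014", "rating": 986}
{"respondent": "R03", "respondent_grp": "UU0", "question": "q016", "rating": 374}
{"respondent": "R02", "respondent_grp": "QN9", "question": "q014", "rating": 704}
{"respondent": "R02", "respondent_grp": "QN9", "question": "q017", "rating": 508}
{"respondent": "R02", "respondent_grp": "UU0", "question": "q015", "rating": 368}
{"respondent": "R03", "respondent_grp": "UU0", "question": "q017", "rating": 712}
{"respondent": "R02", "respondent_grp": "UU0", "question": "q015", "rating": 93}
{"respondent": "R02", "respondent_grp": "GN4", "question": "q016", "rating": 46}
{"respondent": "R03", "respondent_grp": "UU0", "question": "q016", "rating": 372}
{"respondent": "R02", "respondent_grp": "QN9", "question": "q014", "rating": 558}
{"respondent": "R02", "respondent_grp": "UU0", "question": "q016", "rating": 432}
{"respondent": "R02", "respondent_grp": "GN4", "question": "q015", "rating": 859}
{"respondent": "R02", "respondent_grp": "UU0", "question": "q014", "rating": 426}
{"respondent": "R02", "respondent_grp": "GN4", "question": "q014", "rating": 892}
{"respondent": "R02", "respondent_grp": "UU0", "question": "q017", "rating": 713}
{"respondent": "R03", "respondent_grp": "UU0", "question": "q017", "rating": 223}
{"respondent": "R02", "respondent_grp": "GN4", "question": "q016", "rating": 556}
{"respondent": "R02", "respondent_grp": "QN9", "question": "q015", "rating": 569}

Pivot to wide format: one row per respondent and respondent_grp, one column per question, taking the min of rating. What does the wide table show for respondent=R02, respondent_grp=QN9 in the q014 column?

289

Rows with respondent=R02, respondent_grp=QN9 and question=q014: rating values are 289, 704, 558.
min(289, 704, 558) = 289.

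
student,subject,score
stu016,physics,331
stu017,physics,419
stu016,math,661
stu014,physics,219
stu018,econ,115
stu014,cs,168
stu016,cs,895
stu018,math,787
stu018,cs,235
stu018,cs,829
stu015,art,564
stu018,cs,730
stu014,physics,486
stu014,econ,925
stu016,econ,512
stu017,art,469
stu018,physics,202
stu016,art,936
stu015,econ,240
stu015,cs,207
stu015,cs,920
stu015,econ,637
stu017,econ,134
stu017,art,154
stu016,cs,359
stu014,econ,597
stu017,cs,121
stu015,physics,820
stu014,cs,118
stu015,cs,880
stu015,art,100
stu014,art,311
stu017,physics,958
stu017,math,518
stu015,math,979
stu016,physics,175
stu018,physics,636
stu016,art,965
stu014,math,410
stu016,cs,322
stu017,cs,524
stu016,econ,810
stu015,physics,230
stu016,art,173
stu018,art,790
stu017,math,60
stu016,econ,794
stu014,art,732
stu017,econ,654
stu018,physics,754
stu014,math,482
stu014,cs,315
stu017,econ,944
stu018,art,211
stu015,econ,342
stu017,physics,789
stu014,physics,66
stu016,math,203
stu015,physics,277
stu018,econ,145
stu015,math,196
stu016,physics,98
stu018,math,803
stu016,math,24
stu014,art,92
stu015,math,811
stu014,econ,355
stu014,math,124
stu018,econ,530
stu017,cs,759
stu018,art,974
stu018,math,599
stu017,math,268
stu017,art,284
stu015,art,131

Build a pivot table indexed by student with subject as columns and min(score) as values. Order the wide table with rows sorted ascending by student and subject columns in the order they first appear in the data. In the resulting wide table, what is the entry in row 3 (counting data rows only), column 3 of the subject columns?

512

With rows sorted ascending by student, row 3 is student=stu016. subject columns in first-appearance order: physics, math, econ, cs, art; column 3 is econ.
Long rows with student=stu016, subject=econ: min(512, 810, 794) = 512.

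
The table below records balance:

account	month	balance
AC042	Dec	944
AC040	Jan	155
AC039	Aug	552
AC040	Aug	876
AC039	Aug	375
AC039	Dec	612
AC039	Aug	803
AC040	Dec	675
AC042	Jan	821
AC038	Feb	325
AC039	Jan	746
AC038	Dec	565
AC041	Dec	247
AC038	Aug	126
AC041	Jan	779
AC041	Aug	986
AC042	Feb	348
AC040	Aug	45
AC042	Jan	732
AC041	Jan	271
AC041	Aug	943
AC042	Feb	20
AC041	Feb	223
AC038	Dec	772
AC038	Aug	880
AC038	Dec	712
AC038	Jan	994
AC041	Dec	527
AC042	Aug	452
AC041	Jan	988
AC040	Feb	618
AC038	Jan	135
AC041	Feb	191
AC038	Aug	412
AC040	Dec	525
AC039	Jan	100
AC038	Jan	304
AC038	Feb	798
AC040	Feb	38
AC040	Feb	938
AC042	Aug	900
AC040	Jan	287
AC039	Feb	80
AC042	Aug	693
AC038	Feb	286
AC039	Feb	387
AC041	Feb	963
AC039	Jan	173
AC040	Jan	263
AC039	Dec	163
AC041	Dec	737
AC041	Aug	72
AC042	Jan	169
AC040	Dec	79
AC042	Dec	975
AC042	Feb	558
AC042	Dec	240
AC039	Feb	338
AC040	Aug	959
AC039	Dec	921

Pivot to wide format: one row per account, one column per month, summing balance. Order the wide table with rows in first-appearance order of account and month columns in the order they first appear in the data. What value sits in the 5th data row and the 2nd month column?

2038

With rows in first-appearance order of account, row 5 is account=AC041. month columns in first-appearance order: Dec, Jan, Aug, Feb; column 2 is Jan.
Long rows with account=AC041, month=Jan: 779 + 271 + 988 = 2038.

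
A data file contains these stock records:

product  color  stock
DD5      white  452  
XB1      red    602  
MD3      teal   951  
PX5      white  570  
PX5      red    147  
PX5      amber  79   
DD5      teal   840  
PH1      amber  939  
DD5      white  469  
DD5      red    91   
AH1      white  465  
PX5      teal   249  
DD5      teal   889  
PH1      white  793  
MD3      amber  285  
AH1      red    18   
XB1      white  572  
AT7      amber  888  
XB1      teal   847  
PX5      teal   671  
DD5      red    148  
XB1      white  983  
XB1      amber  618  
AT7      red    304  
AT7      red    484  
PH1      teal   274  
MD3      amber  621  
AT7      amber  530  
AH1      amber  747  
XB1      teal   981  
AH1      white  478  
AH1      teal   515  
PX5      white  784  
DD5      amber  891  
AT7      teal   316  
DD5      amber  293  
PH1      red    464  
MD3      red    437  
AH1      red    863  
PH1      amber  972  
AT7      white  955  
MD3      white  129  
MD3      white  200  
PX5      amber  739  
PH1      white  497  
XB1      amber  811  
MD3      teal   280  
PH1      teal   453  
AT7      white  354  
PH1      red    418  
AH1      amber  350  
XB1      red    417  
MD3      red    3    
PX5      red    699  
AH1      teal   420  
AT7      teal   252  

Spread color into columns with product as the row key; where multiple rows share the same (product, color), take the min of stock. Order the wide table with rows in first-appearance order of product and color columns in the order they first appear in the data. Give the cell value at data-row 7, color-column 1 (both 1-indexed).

354

With rows in first-appearance order of product, row 7 is product=AT7. color columns in first-appearance order: white, red, teal, amber; column 1 is white.
Long rows with product=AT7, color=white: min(955, 354) = 354.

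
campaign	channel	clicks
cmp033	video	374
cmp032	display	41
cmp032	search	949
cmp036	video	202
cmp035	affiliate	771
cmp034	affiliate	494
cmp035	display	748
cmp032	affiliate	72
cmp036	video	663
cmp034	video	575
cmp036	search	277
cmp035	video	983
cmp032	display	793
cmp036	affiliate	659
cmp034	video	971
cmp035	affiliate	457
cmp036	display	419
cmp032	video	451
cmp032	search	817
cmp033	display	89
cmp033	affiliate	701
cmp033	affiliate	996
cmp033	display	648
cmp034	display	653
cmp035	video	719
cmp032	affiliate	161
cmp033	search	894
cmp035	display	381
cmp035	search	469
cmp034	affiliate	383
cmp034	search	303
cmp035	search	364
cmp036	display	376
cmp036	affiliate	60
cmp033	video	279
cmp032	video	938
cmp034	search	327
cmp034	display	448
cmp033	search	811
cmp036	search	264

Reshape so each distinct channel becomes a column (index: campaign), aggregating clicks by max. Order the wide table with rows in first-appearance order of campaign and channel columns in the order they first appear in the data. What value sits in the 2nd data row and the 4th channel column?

With rows in first-appearance order of campaign, row 2 is campaign=cmp032. channel columns in first-appearance order: video, display, search, affiliate; column 4 is affiliate.
Long rows with campaign=cmp032, channel=affiliate: max(72, 161) = 161.

161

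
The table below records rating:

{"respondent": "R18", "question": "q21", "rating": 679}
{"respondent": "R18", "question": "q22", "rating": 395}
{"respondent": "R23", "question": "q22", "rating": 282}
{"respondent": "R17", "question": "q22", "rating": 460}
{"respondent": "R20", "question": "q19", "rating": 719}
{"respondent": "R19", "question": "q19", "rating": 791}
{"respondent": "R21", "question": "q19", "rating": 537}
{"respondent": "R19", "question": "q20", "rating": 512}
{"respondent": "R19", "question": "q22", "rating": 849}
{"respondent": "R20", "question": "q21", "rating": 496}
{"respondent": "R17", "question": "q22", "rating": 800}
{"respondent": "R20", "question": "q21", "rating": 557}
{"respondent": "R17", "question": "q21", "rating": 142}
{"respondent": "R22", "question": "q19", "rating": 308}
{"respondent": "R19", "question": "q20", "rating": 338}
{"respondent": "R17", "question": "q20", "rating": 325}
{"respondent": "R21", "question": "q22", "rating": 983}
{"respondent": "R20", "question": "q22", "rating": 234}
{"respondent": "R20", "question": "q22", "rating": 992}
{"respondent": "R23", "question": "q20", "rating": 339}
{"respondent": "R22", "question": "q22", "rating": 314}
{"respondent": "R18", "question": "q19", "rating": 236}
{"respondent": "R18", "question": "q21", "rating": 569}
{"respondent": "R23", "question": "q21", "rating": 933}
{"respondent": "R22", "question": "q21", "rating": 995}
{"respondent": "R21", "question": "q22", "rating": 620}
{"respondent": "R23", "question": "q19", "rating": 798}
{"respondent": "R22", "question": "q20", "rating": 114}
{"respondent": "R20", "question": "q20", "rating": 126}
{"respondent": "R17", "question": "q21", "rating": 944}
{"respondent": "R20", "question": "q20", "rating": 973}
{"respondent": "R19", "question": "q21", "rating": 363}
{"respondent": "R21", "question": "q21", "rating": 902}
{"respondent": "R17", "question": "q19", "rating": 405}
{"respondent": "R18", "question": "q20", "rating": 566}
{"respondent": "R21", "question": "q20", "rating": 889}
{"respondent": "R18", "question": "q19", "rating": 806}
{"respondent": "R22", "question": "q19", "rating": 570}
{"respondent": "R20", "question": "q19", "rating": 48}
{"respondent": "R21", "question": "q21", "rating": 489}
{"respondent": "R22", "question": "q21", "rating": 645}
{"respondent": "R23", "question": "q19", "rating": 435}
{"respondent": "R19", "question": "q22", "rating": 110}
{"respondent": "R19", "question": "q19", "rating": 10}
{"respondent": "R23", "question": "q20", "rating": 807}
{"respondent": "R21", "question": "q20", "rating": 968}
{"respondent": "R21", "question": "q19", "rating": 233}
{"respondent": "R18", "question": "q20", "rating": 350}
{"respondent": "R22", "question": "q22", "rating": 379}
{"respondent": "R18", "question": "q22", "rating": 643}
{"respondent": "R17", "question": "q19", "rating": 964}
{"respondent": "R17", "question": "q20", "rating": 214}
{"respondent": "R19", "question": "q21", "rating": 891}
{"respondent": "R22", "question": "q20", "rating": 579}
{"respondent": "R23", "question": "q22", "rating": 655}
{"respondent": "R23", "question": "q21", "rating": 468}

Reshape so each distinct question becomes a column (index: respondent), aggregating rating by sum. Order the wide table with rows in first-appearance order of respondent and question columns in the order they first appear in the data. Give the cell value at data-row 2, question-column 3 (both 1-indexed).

With rows in first-appearance order of respondent, row 2 is respondent=R23. question columns in first-appearance order: q21, q22, q19, q20; column 3 is q19.
Long rows with respondent=R23, question=q19: 798 + 435 = 1233.

1233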